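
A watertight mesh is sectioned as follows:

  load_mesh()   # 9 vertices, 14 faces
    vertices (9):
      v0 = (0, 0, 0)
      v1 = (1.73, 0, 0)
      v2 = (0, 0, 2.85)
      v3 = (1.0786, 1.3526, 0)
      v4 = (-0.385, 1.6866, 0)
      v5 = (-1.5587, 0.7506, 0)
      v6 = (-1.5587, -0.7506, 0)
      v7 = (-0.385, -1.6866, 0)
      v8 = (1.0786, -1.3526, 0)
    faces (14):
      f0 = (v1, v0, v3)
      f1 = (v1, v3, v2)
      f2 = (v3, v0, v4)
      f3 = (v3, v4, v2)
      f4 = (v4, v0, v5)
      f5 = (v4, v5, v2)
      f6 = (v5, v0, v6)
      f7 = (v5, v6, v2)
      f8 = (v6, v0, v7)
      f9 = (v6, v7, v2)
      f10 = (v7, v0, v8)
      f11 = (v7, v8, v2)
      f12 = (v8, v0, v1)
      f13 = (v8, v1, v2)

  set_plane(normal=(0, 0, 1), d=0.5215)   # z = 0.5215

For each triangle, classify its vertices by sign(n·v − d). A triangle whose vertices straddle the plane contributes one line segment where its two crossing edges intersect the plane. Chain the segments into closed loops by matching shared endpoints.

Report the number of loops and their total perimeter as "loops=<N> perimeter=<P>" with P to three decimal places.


Straddling triangles (7 of 14):
  (v1,v3,v2) [--+] → (0.881235, 1.1051, 0.5215)–(1.41344, 0, 0.5215)  len=1.2266
  (v3,v4,v2) [--+] → (-0.314552, 1.37798, 0.5215)–(0.881235, 1.1051, 0.5215)  len=1.2265
  (v4,v5,v2) [--+] → (-1.27349, 0.613253, 0.5215)–(-0.314552, 1.37798, 0.5215)  len=1.2265
  (v5,v6,v2) [--+] → (-1.27349, -0.613253, 0.5215)–(-1.27349, 0.613253, 0.5215)  len=1.2265
  (v6,v7,v2) [--+] → (-0.314552, -1.37798, 0.5215)–(-1.27349, -0.613253, 0.5215)  len=1.2265
  (v7,v8,v2) [--+] → (0.881235, -1.1051, 0.5215)–(-0.314552, -1.37798, 0.5215)  len=1.2265
  (v8,v1,v2) [--+] → (1.41344, 0, 0.5215)–(0.881235, -1.1051, 0.5215)  len=1.2266

Chained into 1 loop(s):
  loop 1: 7 segments, perimeter = 8.5858
Total perimeter = 8.586

loops=1 perimeter=8.586


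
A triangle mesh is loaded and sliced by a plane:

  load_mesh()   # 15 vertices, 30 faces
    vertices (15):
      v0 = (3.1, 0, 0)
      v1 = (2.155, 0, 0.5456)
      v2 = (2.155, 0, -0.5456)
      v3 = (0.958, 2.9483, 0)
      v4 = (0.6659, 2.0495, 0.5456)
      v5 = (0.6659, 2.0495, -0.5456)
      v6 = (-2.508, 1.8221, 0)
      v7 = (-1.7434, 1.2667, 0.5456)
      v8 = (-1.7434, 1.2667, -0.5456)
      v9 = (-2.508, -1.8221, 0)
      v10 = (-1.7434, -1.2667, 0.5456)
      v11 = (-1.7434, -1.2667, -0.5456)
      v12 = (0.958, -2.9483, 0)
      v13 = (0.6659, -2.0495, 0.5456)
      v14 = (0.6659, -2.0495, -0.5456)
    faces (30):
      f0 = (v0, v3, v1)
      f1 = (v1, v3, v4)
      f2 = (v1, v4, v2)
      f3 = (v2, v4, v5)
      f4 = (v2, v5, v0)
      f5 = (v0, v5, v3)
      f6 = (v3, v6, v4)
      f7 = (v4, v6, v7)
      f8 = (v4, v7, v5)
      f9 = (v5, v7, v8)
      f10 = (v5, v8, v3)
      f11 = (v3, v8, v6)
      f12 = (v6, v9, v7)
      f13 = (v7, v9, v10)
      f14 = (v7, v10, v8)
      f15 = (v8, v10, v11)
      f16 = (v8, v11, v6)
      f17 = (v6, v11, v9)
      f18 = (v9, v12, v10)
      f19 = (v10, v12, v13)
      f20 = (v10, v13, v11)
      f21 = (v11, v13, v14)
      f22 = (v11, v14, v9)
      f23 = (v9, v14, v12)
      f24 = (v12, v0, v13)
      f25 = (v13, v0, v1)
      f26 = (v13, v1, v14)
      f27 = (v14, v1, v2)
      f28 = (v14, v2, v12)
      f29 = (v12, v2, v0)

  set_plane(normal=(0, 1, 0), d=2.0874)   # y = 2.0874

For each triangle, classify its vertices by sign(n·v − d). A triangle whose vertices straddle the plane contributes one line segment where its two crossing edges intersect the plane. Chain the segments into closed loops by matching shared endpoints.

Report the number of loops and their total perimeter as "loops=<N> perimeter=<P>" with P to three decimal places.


Straddling triangles (6 of 30):
  (v0,v3,v1) [-+-] → (1.58346, 2.0874, 0)–(1.30752, 2.0874, 0.159315)  len=0.3186
  (v1,v3,v4) [-+-] → (1.30752, 2.0874, 0.159315)–(0.678217, 2.0874, 0.522594)  len=0.7266
  (v0,v5,v3) [--+] → (0.678217, 2.0874, -0.522594)–(1.58346, 2.0874, 0)  len=1.0453
  (v3,v6,v4) [+--] → (-1.69151, 2.0874, 0)–(0.678217, 2.0874, 0.522594)  len=2.4267
  (v5,v8,v3) [--+] → (-0.42499, 2.0874, -0.279322)–(0.678217, 2.0874, -0.522594)  len=1.1297
  (v3,v8,v6) [+--] → (-0.42499, 2.0874, -0.279322)–(-1.69151, 2.0874, 0)  len=1.2970

Chained into 1 loop(s):
  loop 1: 6 segments, perimeter = 6.9439
Total perimeter = 6.944

loops=1 perimeter=6.944


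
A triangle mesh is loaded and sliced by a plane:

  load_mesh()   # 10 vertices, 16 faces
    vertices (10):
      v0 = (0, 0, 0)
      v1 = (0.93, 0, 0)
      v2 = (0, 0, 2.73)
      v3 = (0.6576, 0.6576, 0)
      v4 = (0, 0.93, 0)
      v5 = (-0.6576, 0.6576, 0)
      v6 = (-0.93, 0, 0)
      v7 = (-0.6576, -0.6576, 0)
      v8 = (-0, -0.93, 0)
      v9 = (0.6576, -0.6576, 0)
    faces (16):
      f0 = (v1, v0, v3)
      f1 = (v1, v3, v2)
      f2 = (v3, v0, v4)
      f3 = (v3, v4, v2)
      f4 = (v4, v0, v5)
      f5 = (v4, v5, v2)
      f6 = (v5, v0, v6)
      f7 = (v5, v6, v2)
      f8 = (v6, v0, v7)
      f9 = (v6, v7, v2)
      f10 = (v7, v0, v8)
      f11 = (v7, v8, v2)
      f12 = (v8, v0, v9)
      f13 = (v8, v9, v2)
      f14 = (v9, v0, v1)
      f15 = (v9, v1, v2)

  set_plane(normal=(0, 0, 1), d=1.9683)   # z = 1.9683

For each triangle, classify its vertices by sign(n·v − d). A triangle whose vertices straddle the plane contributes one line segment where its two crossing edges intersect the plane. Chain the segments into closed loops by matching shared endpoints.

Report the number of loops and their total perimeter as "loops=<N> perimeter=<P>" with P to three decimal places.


Straddling triangles (8 of 16):
  (v1,v3,v2) [--+] → (0.183478, 0.183478, 1.9683)–(0.25948, 0, 1.9683)  len=0.1986
  (v3,v4,v2) [--+] → (0, 0.25948, 1.9683)–(0.183478, 0.183478, 1.9683)  len=0.1986
  (v4,v5,v2) [--+] → (-0.183478, 0.183478, 1.9683)–(0, 0.25948, 1.9683)  len=0.1986
  (v5,v6,v2) [--+] → (-0.25948, 0, 1.9683)–(-0.183478, 0.183478, 1.9683)  len=0.1986
  (v6,v7,v2) [--+] → (-0.183478, -0.183478, 1.9683)–(-0.25948, 0, 1.9683)  len=0.1986
  (v7,v8,v2) [--+] → (0, -0.25948, 1.9683)–(-0.183478, -0.183478, 1.9683)  len=0.1986
  (v8,v9,v2) [--+] → (0.183478, -0.183478, 1.9683)–(0, -0.25948, 1.9683)  len=0.1986
  (v9,v1,v2) [--+] → (0.25948, 0, 1.9683)–(0.183478, -0.183478, 1.9683)  len=0.1986

Chained into 1 loop(s):
  loop 1: 8 segments, perimeter = 1.5888
Total perimeter = 1.589

loops=1 perimeter=1.589


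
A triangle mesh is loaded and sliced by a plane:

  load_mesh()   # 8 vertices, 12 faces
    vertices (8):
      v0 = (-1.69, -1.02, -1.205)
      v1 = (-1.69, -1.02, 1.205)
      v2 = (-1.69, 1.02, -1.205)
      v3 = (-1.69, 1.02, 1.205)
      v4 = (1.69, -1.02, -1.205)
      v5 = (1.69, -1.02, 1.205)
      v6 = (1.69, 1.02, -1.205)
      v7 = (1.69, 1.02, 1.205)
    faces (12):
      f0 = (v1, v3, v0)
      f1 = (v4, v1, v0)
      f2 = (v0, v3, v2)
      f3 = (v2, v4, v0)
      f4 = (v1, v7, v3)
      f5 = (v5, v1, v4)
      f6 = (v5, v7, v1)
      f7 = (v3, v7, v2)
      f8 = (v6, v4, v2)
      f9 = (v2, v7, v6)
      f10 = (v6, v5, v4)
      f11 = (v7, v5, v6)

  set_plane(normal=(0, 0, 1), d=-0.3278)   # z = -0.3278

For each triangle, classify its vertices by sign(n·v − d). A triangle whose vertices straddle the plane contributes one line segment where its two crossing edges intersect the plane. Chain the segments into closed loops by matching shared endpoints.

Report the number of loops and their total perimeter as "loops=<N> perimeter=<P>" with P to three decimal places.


loops=1 perimeter=10.840

Straddling triangles (8 of 12):
  (v1,v3,v0) [++-] → (-1.69, -0.277474, -0.3278)–(-1.69, -1.02, -0.3278)  len=0.7425
  (v4,v1,v0) [-+-] → (0.459736, -1.02, -0.3278)–(-1.69, -1.02, -0.3278)  len=2.1497
  (v0,v3,v2) [-+-] → (-1.69, -0.277474, -0.3278)–(-1.69, 1.02, -0.3278)  len=1.2975
  (v5,v1,v4) [++-] → (0.459736, -1.02, -0.3278)–(1.69, -1.02, -0.3278)  len=1.2303
  (v3,v7,v2) [++-] → (-0.459736, 1.02, -0.3278)–(-1.69, 1.02, -0.3278)  len=1.2303
  (v2,v7,v6) [-+-] → (-0.459736, 1.02, -0.3278)–(1.69, 1.02, -0.3278)  len=2.1497
  (v6,v5,v4) [-+-] → (1.69, 0.277474, -0.3278)–(1.69, -1.02, -0.3278)  len=1.2975
  (v7,v5,v6) [++-] → (1.69, 0.277474, -0.3278)–(1.69, 1.02, -0.3278)  len=0.7425

Chained into 1 loop(s):
  loop 1: 8 segments, perimeter = 10.8400
Total perimeter = 10.840


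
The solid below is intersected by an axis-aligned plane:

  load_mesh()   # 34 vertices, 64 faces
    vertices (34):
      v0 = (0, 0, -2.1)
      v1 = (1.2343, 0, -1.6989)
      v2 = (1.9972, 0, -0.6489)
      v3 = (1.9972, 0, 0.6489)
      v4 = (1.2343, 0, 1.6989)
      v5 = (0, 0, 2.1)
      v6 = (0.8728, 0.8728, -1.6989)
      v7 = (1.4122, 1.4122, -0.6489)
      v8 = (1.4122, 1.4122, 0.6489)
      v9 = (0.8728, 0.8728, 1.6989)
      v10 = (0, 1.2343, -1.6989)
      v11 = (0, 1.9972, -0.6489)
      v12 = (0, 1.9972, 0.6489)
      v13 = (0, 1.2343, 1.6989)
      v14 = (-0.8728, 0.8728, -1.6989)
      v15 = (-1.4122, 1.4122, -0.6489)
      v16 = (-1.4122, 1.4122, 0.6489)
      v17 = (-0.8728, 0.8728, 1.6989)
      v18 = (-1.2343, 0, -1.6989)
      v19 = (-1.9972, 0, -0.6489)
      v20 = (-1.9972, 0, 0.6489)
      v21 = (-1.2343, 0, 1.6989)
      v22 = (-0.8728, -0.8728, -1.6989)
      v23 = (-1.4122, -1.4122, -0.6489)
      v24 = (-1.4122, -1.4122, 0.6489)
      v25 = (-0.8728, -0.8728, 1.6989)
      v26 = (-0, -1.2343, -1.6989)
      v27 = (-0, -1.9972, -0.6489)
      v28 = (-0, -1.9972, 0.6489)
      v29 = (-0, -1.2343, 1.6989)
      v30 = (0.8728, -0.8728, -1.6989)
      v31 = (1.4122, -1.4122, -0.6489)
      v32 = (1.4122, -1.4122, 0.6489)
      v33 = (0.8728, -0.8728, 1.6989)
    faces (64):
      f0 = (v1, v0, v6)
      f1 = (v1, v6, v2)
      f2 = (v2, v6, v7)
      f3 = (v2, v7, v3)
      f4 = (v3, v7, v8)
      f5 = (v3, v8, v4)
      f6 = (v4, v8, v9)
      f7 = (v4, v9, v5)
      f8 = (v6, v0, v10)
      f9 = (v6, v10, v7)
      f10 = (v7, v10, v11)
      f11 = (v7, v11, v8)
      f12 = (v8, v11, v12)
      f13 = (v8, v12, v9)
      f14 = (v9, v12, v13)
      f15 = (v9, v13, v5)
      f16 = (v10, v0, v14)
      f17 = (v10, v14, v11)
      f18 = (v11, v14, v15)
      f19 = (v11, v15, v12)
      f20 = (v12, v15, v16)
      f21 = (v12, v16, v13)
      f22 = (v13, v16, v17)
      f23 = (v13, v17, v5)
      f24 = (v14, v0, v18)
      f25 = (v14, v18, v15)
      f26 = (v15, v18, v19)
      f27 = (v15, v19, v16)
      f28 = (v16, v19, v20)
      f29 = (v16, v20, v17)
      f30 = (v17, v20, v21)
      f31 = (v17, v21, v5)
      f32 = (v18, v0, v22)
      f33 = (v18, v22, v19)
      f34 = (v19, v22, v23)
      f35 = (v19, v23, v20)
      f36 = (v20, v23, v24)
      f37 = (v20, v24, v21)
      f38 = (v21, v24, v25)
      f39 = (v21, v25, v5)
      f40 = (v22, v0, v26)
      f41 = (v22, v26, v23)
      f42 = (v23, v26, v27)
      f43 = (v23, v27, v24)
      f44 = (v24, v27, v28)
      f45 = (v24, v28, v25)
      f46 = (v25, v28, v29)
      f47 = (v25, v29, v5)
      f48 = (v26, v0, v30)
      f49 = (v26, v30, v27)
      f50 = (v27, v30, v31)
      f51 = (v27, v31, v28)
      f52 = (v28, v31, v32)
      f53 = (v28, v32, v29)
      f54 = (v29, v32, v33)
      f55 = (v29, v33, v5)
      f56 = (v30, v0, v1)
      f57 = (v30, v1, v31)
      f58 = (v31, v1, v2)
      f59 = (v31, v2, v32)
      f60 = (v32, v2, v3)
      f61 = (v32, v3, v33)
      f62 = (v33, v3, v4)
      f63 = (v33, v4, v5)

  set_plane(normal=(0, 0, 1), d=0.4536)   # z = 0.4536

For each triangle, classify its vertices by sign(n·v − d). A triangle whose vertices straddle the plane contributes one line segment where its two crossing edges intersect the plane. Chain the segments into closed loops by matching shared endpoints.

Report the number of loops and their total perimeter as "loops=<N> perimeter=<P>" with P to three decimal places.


Straddling triangles (16 of 64):
  (v2,v7,v3) [--+] → (1.90917, 0.212516, 0.4536)–(1.9972, 0, 0.4536)  len=0.2300
  (v3,v7,v8) [+-+] → (1.90917, 0.212516, 0.4536)–(1.4122, 1.4122, 0.4536)  len=1.2985
  (v7,v11,v8) [--+] → (1.19968, 1.50023, 0.4536)–(1.4122, 1.4122, 0.4536)  len=0.2300
  (v8,v11,v12) [+-+] → (1.19968, 1.50023, 0.4536)–(0, 1.9972, 0.4536)  len=1.2985
  (v11,v15,v12) [--+] → (-0.212516, 1.90917, 0.4536)–(0, 1.9972, 0.4536)  len=0.2300
  (v12,v15,v16) [+-+] → (-0.212516, 1.90917, 0.4536)–(-1.4122, 1.4122, 0.4536)  len=1.2985
  (v15,v19,v16) [--+] → (-1.50023, 1.19968, 0.4536)–(-1.4122, 1.4122, 0.4536)  len=0.2300
  (v16,v19,v20) [+-+] → (-1.50023, 1.19968, 0.4536)–(-1.9972, 0, 0.4536)  len=1.2985
  (v19,v23,v20) [--+] → (-1.90917, -0.212516, 0.4536)–(-1.9972, 0, 0.4536)  len=0.2300
  (v20,v23,v24) [+-+] → (-1.90917, -0.212516, 0.4536)–(-1.4122, -1.4122, 0.4536)  len=1.2985
  (v23,v27,v24) [--+] → (-1.19968, -1.50023, 0.4536)–(-1.4122, -1.4122, 0.4536)  len=0.2300
  (v24,v27,v28) [+-+] → (-1.19968, -1.50023, 0.4536)–(0, -1.9972, 0.4536)  len=1.2985
  (v27,v31,v28) [--+] → (0.212516, -1.90917, 0.4536)–(0, -1.9972, 0.4536)  len=0.2300
  (v28,v31,v32) [+-+] → (0.212516, -1.90917, 0.4536)–(1.4122, -1.4122, 0.4536)  len=1.2985
  (v31,v2,v32) [--+] → (1.50023, -1.19968, 0.4536)–(1.4122, -1.4122, 0.4536)  len=0.2300
  (v32,v2,v3) [+-+] → (1.50023, -1.19968, 0.4536)–(1.9972, 0, 0.4536)  len=1.2985

Chained into 1 loop(s):
  loop 1: 16 segments, perimeter = 12.2286
Total perimeter = 12.229

loops=1 perimeter=12.229


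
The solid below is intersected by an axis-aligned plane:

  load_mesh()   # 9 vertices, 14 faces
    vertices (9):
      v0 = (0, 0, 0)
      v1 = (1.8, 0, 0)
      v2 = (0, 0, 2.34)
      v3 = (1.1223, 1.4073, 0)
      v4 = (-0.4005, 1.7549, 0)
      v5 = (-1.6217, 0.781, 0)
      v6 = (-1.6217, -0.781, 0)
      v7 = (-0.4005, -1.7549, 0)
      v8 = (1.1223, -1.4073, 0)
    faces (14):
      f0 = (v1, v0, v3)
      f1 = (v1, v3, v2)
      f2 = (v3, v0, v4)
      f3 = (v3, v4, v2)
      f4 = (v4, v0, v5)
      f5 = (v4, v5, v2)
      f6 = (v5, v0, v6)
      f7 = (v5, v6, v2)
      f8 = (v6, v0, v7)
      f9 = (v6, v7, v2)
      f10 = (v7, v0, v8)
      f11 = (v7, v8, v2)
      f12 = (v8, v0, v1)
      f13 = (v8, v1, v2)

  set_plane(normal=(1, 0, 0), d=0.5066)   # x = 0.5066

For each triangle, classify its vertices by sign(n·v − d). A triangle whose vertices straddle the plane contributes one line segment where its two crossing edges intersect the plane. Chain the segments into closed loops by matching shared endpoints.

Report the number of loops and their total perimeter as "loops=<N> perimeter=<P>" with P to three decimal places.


Straddling triangles (8 of 14):
  (v1,v0,v3) [+-+] → (0.5066, 0, 0)–(0.5066, 0.635247, 0)  len=0.6352
  (v1,v3,v2) [++-] → (0.5066, 0.635247, 1.28374)–(0.5066, 0, 1.68142)  len=0.7495
  (v3,v0,v4) [+--] → (0.5066, 0.635247, 0)–(0.5066, 1.54784, 0)  len=0.9126
  (v3,v4,v2) [+--] → (0.5066, 1.54784, 0)–(0.5066, 0.635247, 1.28374)  len=1.5751
  (v7,v0,v8) [--+] → (0.5066, -0.635247, 0)–(0.5066, -1.54784, 0)  len=0.9126
  (v7,v8,v2) [-+-] → (0.5066, -1.54784, 0)–(0.5066, -0.635247, 1.28374)  len=1.5751
  (v8,v0,v1) [+-+] → (0.5066, -0.635247, 0)–(0.5066, 0, 0)  len=0.6352
  (v8,v1,v2) [++-] → (0.5066, 0, 1.68142)–(0.5066, -0.635247, 1.28374)  len=0.7495

Chained into 1 loop(s):
  loop 1: 8 segments, perimeter = 7.7447
Total perimeter = 7.745

loops=1 perimeter=7.745


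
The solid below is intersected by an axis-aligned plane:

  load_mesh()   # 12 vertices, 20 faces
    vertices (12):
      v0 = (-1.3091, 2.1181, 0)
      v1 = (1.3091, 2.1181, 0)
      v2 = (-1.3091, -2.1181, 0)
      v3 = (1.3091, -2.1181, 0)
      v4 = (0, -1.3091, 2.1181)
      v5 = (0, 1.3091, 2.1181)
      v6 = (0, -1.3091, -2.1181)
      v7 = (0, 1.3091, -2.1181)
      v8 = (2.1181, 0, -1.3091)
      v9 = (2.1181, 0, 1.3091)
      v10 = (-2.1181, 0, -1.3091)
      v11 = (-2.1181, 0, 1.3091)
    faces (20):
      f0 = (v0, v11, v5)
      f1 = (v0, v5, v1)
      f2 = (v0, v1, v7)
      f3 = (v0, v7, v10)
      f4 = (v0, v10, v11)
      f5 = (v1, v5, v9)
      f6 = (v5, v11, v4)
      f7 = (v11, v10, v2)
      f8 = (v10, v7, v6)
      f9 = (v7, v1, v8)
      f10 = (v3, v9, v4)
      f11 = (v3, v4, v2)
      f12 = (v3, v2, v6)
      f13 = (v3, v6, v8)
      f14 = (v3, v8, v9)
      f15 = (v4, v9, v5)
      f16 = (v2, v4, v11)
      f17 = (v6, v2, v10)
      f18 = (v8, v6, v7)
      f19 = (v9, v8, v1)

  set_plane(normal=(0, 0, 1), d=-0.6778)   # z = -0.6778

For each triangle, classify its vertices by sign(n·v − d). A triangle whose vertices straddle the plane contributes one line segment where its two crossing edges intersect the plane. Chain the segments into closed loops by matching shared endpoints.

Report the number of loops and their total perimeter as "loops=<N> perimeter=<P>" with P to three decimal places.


loops=1 perimeter=12.674

Straddling triangles (10 of 20):
  (v0,v1,v7) [++-] → (0.890183, 1.85922, -0.6778)–(-0.890183, 1.85922, -0.6778)  len=1.7804
  (v0,v7,v10) [+--] → (-0.890183, 1.85922, -0.6778)–(-1.72797, 1.02143, -0.6778)  len=1.1848
  (v0,v10,v11) [+-+] → (-1.72797, 1.02143, -0.6778)–(-2.1181, 0, -0.6778)  len=1.0934
  (v11,v10,v2) [+-+] → (-2.1181, 0, -0.6778)–(-1.72797, -1.02143, -0.6778)  len=1.0934
  (v7,v1,v8) [-+-] → (0.890183, 1.85922, -0.6778)–(1.72797, 1.02143, -0.6778)  len=1.1848
  (v3,v2,v6) [++-] → (-0.890183, -1.85922, -0.6778)–(0.890183, -1.85922, -0.6778)  len=1.7804
  (v3,v6,v8) [+--] → (0.890183, -1.85922, -0.6778)–(1.72797, -1.02143, -0.6778)  len=1.1848
  (v3,v8,v9) [+-+] → (1.72797, -1.02143, -0.6778)–(2.1181, 0, -0.6778)  len=1.0934
  (v6,v2,v10) [-+-] → (-0.890183, -1.85922, -0.6778)–(-1.72797, -1.02143, -0.6778)  len=1.1848
  (v9,v8,v1) [+-+] → (2.1181, 0, -0.6778)–(1.72797, 1.02143, -0.6778)  len=1.0934

Chained into 1 loop(s):
  loop 1: 10 segments, perimeter = 12.6736
Total perimeter = 12.674


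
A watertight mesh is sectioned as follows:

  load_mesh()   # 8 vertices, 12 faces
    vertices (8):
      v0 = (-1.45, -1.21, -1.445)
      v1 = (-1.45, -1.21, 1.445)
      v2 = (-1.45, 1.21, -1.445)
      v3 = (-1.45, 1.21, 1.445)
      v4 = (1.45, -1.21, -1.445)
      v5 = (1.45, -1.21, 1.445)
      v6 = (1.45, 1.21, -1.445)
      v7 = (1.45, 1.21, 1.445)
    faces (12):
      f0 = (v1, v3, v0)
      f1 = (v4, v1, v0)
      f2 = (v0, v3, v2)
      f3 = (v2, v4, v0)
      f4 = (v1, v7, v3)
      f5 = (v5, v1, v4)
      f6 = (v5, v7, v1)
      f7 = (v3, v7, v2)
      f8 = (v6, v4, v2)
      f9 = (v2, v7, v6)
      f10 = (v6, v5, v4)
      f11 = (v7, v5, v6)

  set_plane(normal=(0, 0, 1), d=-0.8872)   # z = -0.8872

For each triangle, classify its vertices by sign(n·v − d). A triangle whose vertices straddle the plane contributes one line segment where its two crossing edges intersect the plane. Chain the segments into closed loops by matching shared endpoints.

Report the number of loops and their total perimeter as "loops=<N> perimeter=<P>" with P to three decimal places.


Straddling triangles (8 of 12):
  (v1,v3,v0) [++-] → (-1.45, -0.742915, -0.8872)–(-1.45, -1.21, -0.8872)  len=0.4671
  (v4,v1,v0) [-+-] → (0.89027, -1.21, -0.8872)–(-1.45, -1.21, -0.8872)  len=2.3403
  (v0,v3,v2) [-+-] → (-1.45, -0.742915, -0.8872)–(-1.45, 1.21, -0.8872)  len=1.9529
  (v5,v1,v4) [++-] → (0.89027, -1.21, -0.8872)–(1.45, -1.21, -0.8872)  len=0.5597
  (v3,v7,v2) [++-] → (-0.89027, 1.21, -0.8872)–(-1.45, 1.21, -0.8872)  len=0.5597
  (v2,v7,v6) [-+-] → (-0.89027, 1.21, -0.8872)–(1.45, 1.21, -0.8872)  len=2.3403
  (v6,v5,v4) [-+-] → (1.45, 0.742915, -0.8872)–(1.45, -1.21, -0.8872)  len=1.9529
  (v7,v5,v6) [++-] → (1.45, 0.742915, -0.8872)–(1.45, 1.21, -0.8872)  len=0.4671

Chained into 1 loop(s):
  loop 1: 8 segments, perimeter = 10.6400
Total perimeter = 10.640

loops=1 perimeter=10.640


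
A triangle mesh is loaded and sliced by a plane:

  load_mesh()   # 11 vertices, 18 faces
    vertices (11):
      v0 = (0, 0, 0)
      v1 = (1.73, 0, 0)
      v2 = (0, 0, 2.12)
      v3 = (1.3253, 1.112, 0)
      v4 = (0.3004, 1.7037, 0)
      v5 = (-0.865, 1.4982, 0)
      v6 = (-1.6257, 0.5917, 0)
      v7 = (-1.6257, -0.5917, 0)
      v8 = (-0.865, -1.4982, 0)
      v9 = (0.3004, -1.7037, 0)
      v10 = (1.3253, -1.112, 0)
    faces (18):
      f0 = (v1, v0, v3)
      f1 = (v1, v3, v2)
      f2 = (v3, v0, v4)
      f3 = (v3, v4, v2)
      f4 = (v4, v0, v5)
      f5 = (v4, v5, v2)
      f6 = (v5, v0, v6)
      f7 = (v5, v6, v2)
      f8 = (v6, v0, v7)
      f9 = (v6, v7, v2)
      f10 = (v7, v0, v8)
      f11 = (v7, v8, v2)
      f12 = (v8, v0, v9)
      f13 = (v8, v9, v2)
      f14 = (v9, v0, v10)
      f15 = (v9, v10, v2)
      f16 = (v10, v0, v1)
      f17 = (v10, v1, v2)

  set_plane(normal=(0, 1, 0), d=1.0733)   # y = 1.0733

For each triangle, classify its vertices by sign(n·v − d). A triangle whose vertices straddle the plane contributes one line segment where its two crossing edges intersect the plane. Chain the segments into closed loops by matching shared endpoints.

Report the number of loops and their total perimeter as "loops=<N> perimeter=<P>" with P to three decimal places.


Straddling triangles (8 of 18):
  (v1,v0,v3) [--+] → (1.27918, 1.0733, 0)–(1.33938, 1.0733, 0)  len=0.0602
  (v1,v3,v2) [-+-] → (1.33938, 1.0733, 0)–(1.27918, 1.0733, 0.0737806)  len=0.0952
  (v3,v0,v4) [+-+] → (1.27918, 1.0733, 0)–(0.189247, 1.0733, 0)  len=1.0899
  (v3,v4,v2) [++-] → (0.189247, 1.0733, 0.784439)–(1.27918, 1.0733, 0.0737806)  len=1.3011
  (v4,v0,v5) [+-+] → (0.189247, 1.0733, 0)–(-0.61968, 1.0733, 0)  len=0.8089
  (v4,v5,v2) [++-] → (-0.61968, 1.0733, 0.601247)–(0.189247, 1.0733, 0.784439)  len=0.8294
  (v5,v0,v6) [+--] → (-0.61968, 1.0733, 0)–(-1.22156, 1.0733, 0)  len=0.6019
  (v5,v6,v2) [+--] → (-1.22156, 1.0733, 0)–(-0.61968, 1.0733, 0.601247)  len=0.8507

Chained into 1 loop(s):
  loop 1: 8 segments, perimeter = 5.6375
Total perimeter = 5.637

loops=1 perimeter=5.637


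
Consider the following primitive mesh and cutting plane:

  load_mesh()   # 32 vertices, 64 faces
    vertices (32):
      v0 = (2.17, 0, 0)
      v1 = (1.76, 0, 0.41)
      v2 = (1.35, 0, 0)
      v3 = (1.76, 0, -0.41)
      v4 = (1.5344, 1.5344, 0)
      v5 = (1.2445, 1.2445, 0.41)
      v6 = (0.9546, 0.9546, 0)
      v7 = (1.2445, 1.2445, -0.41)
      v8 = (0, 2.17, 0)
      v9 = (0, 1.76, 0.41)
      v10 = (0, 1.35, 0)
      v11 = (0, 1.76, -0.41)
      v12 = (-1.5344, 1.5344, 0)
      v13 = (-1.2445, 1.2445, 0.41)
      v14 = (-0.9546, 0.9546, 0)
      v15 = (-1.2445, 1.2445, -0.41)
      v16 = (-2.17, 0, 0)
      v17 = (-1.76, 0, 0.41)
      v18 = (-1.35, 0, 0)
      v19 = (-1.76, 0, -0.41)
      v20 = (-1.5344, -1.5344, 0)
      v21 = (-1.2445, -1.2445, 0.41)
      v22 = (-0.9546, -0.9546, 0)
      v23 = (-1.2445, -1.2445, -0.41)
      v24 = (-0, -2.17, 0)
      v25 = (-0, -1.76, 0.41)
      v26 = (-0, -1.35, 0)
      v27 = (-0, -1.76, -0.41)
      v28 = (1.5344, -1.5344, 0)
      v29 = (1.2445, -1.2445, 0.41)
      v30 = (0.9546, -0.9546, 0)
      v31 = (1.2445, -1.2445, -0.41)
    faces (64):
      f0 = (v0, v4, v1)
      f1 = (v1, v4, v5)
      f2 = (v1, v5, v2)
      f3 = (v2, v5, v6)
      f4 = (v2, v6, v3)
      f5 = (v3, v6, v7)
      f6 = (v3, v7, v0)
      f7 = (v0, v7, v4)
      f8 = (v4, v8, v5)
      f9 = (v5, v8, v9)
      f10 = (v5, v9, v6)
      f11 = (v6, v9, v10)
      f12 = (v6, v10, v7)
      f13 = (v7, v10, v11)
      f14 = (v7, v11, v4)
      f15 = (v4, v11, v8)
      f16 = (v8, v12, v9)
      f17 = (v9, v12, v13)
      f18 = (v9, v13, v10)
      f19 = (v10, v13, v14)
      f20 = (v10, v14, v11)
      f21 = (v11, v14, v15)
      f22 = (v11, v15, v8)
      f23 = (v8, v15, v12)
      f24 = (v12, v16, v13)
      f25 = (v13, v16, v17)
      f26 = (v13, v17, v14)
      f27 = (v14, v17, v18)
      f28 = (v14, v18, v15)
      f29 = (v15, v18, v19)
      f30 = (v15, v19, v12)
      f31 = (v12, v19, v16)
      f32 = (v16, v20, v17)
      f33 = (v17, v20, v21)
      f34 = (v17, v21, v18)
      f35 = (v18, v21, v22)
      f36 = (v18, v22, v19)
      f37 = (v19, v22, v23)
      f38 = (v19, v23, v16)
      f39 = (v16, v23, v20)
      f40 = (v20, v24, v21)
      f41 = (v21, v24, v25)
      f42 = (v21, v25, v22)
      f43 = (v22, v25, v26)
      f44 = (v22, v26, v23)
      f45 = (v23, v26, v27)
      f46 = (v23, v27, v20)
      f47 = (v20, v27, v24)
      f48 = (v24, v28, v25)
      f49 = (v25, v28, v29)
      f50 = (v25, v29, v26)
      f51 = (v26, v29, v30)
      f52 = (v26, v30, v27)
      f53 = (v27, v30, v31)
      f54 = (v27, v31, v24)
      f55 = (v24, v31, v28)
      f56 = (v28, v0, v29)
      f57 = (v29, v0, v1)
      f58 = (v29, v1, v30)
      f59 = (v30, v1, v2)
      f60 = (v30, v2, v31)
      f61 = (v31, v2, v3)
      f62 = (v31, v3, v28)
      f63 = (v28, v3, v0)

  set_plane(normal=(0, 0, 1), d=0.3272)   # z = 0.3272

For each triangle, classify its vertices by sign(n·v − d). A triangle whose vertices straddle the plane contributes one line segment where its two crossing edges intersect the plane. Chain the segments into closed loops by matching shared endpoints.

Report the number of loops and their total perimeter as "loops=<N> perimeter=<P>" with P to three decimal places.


Straddling triangles (32 of 64):
  (v0,v4,v1) [--+] → (1.71444, 0.309874, 0.3272)–(1.8428, 0, 0.3272)  len=0.3354
  (v1,v4,v5) [+-+] → (1.71444, 0.309874, 0.3272)–(1.30305, 1.30305, 0.3272)  len=1.0750
  (v1,v5,v2) [++-] → (1.26581, 0.993172, 0.3272)–(1.6772, 0, 0.3272)  len=1.0750
  (v2,v5,v6) [-+-] → (1.26581, 0.993172, 0.3272)–(1.18595, 1.18595, 0.3272)  len=0.2087
  (v4,v8,v5) [--+] → (0.993172, 1.43141, 0.3272)–(1.30305, 1.30305, 0.3272)  len=0.3354
  (v5,v8,v9) [+-+] → (0.993172, 1.43141, 0.3272)–(0, 1.8428, 0.3272)  len=1.0750
  (v5,v9,v6) [++-] → (0.192783, 1.59735, 0.3272)–(1.18595, 1.18595, 0.3272)  len=1.0750
  (v6,v9,v10) [-+-] → (0.192783, 1.59735, 0.3272)–(0, 1.6772, 0.3272)  len=0.2087
  (v8,v12,v9) [--+] → (-0.309874, 1.71444, 0.3272)–(0, 1.8428, 0.3272)  len=0.3354
  (v9,v12,v13) [+-+] → (-0.309874, 1.71444, 0.3272)–(-1.30305, 1.30305, 0.3272)  len=1.0750
  (v9,v13,v10) [++-] → (-0.993172, 1.26581, 0.3272)–(0, 1.6772, 0.3272)  len=1.0750
  (v10,v13,v14) [-+-] → (-0.993172, 1.26581, 0.3272)–(-1.18595, 1.18595, 0.3272)  len=0.2087
  (v12,v16,v13) [--+] → (-1.43141, 0.993172, 0.3272)–(-1.30305, 1.30305, 0.3272)  len=0.3354
  (v13,v16,v17) [+-+] → (-1.43141, 0.993172, 0.3272)–(-1.8428, 0, 0.3272)  len=1.0750
  (v13,v17,v14) [++-] → (-1.59735, 0.192783, 0.3272)–(-1.18595, 1.18595, 0.3272)  len=1.0750
  (v14,v17,v18) [-+-] → (-1.59735, 0.192783, 0.3272)–(-1.6772, 0, 0.3272)  len=0.2087
  (v16,v20,v17) [--+] → (-1.71444, -0.309874, 0.3272)–(-1.8428, 0, 0.3272)  len=0.3354
  (v17,v20,v21) [+-+] → (-1.71444, -0.309874, 0.3272)–(-1.30305, -1.30305, 0.3272)  len=1.0750
  (v17,v21,v18) [++-] → (-1.26581, -0.993172, 0.3272)–(-1.6772, 0, 0.3272)  len=1.0750
  (v18,v21,v22) [-+-] → (-1.26581, -0.993172, 0.3272)–(-1.18595, -1.18595, 0.3272)  len=0.2087
  (v20,v24,v21) [--+] → (-0.993172, -1.43141, 0.3272)–(-1.30305, -1.30305, 0.3272)  len=0.3354
  (v21,v24,v25) [+-+] → (-0.993172, -1.43141, 0.3272)–(0, -1.8428, 0.3272)  len=1.0750
  (v21,v25,v22) [++-] → (-0.192783, -1.59735, 0.3272)–(-1.18595, -1.18595, 0.3272)  len=1.0750
  (v22,v25,v26) [-+-] → (-0.192783, -1.59735, 0.3272)–(0, -1.6772, 0.3272)  len=0.2087
  (v24,v28,v25) [--+] → (0.309874, -1.71444, 0.3272)–(0, -1.8428, 0.3272)  len=0.3354
  (v25,v28,v29) [+-+] → (0.309874, -1.71444, 0.3272)–(1.30305, -1.30305, 0.3272)  len=1.0750
  (v25,v29,v26) [++-] → (0.993172, -1.26581, 0.3272)–(0, -1.6772, 0.3272)  len=1.0750
  (v26,v29,v30) [-+-] → (0.993172, -1.26581, 0.3272)–(1.18595, -1.18595, 0.3272)  len=0.2087
  (v28,v0,v29) [--+] → (1.43141, -0.993172, 0.3272)–(1.30305, -1.30305, 0.3272)  len=0.3354
  (v29,v0,v1) [+-+] → (1.43141, -0.993172, 0.3272)–(1.8428, 0, 0.3272)  len=1.0750
  (v29,v1,v30) [++-] → (1.59735, -0.192783, 0.3272)–(1.18595, -1.18595, 0.3272)  len=1.0750
  (v30,v1,v2) [-+-] → (1.59735, -0.192783, 0.3272)–(1.6772, 0, 0.3272)  len=0.2087

Chained into 2 loop(s):
  loop 1: 16 segments, perimeter = 11.2833
  loop 2: 16 segments, perimeter = 10.2694
Total perimeter = 21.553

loops=2 perimeter=21.553


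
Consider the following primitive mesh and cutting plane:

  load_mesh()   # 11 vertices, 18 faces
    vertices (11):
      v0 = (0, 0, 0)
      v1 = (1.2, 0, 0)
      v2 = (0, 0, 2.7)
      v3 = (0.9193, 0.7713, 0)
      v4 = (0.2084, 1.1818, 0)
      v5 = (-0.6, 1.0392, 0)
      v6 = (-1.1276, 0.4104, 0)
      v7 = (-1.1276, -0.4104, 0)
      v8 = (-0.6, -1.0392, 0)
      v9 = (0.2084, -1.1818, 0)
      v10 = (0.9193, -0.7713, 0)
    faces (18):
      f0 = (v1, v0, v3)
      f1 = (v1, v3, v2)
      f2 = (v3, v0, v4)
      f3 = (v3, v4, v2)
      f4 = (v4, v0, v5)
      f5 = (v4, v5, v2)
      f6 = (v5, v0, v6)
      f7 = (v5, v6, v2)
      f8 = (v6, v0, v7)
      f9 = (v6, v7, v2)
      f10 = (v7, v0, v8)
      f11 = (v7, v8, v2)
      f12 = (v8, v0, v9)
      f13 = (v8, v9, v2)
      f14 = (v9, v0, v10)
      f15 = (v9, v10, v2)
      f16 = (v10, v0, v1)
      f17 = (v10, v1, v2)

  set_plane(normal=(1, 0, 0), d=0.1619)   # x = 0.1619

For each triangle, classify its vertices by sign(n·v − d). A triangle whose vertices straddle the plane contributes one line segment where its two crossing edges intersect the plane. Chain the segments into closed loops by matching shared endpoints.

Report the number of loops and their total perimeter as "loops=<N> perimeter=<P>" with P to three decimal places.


Straddling triangles (12 of 18):
  (v1,v0,v3) [+-+] → (0.1619, 0, 0)–(0.1619, 0.135835, 0)  len=0.1358
  (v1,v3,v2) [++-] → (0.1619, 0.135835, 2.2245)–(0.1619, 0, 2.33573)  len=0.1756
  (v3,v0,v4) [+-+] → (0.1619, 0.135835, 0)–(0.1619, 0.918107, 0)  len=0.7823
  (v3,v4,v2) [++-] → (0.1619, 0.918107, 0.602447)–(0.1619, 0.135835, 2.2245)  len=1.8008
  (v4,v0,v5) [+--] → (0.1619, 0.918107, 0)–(0.1619, 1.1736, 0)  len=0.2555
  (v4,v5,v2) [+--] → (0.1619, 1.1736, 0)–(0.1619, 0.918107, 0.602447)  len=0.6544
  (v8,v0,v9) [--+] → (0.1619, -0.918107, 0)–(0.1619, -1.1736, 0)  len=0.2555
  (v8,v9,v2) [-+-] → (0.1619, -1.1736, 0)–(0.1619, -0.918107, 0.602447)  len=0.6544
  (v9,v0,v10) [+-+] → (0.1619, -0.918107, 0)–(0.1619, -0.135835, 0)  len=0.7823
  (v9,v10,v2) [++-] → (0.1619, -0.135835, 2.2245)–(0.1619, -0.918107, 0.602447)  len=1.8008
  (v10,v0,v1) [+-+] → (0.1619, -0.135835, 0)–(0.1619, 0, 0)  len=0.1358
  (v10,v1,v2) [++-] → (0.1619, 0, 2.33573)–(0.1619, -0.135835, 2.2245)  len=0.1756

Chained into 1 loop(s):
  loop 1: 12 segments, perimeter = 7.6088
Total perimeter = 7.609

loops=1 perimeter=7.609


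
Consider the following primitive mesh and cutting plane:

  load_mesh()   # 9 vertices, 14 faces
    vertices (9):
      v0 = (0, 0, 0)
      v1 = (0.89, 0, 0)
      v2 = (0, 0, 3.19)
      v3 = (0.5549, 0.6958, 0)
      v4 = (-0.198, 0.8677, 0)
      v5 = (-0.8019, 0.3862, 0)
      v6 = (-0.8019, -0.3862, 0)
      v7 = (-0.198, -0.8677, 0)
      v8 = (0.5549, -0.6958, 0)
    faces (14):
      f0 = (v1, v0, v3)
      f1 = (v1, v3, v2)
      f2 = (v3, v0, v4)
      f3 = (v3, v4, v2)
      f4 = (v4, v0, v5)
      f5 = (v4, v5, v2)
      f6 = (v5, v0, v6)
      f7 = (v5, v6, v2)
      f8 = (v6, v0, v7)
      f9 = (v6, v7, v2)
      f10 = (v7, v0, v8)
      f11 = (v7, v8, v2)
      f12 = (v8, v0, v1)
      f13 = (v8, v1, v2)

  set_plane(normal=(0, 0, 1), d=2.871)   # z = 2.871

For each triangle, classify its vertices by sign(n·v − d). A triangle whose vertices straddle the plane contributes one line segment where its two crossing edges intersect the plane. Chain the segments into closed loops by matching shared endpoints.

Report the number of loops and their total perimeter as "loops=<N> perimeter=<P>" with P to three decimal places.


loops=1 perimeter=0.541

Straddling triangles (7 of 14):
  (v1,v3,v2) [--+] → (0.05549, 0.06958, 2.871)–(0.089, 0, 2.871)  len=0.0772
  (v3,v4,v2) [--+] → (-0.0198, 0.08677, 2.871)–(0.05549, 0.06958, 2.871)  len=0.0772
  (v4,v5,v2) [--+] → (-0.08019, 0.03862, 2.871)–(-0.0198, 0.08677, 2.871)  len=0.0772
  (v5,v6,v2) [--+] → (-0.08019, -0.03862, 2.871)–(-0.08019, 0.03862, 2.871)  len=0.0772
  (v6,v7,v2) [--+] → (-0.0198, -0.08677, 2.871)–(-0.08019, -0.03862, 2.871)  len=0.0772
  (v7,v8,v2) [--+] → (0.05549, -0.06958, 2.871)–(-0.0198, -0.08677, 2.871)  len=0.0772
  (v8,v1,v2) [--+] → (0.089, 0, 2.871)–(0.05549, -0.06958, 2.871)  len=0.0772

Chained into 1 loop(s):
  loop 1: 7 segments, perimeter = 0.5406
Total perimeter = 0.541


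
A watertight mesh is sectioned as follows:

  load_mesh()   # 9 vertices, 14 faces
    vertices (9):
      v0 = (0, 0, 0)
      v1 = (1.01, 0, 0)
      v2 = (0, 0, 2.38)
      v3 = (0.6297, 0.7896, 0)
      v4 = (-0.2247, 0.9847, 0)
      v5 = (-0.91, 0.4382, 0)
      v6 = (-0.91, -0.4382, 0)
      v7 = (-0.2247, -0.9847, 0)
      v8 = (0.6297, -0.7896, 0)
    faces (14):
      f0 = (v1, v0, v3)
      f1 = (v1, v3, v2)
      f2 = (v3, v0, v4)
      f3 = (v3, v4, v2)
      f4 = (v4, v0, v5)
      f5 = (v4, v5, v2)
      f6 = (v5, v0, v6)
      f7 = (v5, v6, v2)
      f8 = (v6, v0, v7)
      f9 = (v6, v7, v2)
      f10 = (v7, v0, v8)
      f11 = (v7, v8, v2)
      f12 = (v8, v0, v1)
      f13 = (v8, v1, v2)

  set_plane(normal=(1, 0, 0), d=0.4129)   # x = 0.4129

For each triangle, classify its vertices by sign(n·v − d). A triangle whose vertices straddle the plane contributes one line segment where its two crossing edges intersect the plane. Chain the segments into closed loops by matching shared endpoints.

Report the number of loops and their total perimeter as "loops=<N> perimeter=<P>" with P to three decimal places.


loops=1 perimeter=5.005

Straddling triangles (8 of 14):
  (v1,v0,v3) [+-+] → (0.4129, 0, 0)–(0.4129, 0.517748, 0)  len=0.5177
  (v1,v3,v2) [++-] → (0.4129, 0.517748, 0.819412)–(0.4129, 0, 1.40703)  len=0.7832
  (v3,v0,v4) [+--] → (0.4129, 0.517748, 0)–(0.4129, 0.839106, 0)  len=0.3214
  (v3,v4,v2) [+--] → (0.4129, 0.839106, 0)–(0.4129, 0.517748, 0.819412)  len=0.8802
  (v7,v0,v8) [--+] → (0.4129, -0.517748, 0)–(0.4129, -0.839106, 0)  len=0.3214
  (v7,v8,v2) [-+-] → (0.4129, -0.839106, 0)–(0.4129, -0.517748, 0.819412)  len=0.8802
  (v8,v0,v1) [+-+] → (0.4129, -0.517748, 0)–(0.4129, 0, 0)  len=0.5177
  (v8,v1,v2) [++-] → (0.4129, 0, 1.40703)–(0.4129, -0.517748, 0.819412)  len=0.7832

Chained into 1 loop(s):
  loop 1: 8 segments, perimeter = 5.0049
Total perimeter = 5.005


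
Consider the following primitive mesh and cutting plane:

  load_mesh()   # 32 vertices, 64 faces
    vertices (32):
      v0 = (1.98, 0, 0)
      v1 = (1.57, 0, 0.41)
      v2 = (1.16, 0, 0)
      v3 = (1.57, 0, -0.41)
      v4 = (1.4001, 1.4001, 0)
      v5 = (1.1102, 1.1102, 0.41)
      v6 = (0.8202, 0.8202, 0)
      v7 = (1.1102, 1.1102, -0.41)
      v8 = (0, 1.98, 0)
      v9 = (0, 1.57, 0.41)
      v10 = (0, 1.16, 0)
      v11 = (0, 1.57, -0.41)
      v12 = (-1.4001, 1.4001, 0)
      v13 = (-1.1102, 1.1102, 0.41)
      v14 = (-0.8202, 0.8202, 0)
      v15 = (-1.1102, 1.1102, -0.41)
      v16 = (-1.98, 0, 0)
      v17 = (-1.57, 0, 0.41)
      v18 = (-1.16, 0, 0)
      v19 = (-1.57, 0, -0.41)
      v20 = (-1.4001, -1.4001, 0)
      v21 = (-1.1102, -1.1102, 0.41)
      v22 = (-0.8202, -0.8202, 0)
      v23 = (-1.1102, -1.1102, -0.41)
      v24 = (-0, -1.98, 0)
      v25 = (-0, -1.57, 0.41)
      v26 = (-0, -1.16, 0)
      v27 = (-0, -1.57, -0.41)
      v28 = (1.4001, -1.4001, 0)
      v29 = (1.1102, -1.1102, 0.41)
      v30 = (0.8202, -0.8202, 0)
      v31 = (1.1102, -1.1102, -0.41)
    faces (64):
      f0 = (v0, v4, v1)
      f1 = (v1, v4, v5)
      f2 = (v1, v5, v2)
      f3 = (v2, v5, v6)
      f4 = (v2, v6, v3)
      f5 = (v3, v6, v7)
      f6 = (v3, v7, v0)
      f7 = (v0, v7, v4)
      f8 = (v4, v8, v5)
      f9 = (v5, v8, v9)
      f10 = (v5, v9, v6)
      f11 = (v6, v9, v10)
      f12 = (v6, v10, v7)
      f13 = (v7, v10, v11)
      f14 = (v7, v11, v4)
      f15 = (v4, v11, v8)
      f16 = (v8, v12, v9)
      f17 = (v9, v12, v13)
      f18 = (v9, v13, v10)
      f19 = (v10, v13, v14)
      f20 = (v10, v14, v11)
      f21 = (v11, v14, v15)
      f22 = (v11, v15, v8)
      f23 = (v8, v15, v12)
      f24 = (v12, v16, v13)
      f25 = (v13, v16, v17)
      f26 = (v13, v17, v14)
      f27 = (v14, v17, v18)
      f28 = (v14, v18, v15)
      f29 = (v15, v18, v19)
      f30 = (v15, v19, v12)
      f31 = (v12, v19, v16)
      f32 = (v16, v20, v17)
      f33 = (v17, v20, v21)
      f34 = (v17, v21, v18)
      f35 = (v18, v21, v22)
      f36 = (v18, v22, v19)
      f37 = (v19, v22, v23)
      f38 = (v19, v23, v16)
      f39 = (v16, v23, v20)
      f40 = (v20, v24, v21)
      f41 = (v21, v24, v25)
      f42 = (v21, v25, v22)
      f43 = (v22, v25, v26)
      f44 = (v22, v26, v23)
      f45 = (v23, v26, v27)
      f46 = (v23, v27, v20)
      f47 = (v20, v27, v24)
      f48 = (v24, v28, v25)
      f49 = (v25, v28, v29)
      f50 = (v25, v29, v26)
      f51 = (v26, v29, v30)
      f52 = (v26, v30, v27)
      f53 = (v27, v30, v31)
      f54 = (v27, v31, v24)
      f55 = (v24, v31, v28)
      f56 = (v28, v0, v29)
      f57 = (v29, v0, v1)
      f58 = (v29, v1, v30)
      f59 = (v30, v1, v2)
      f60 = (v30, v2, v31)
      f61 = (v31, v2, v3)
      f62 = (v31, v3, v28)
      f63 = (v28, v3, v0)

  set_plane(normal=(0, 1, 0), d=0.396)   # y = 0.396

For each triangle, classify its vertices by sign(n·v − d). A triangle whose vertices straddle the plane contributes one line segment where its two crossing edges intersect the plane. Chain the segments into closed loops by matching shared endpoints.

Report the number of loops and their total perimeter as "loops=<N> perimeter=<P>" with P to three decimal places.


Straddling triangles (16 of 64):
  (v0,v4,v1) [-+-] → (1.81598, 0.396, 0)–(1.52195, 0.396, 0.294037)  len=0.4158
  (v1,v4,v5) [-++] → (1.52195, 0.396, 0.294037)–(1.40599, 0.396, 0.41)  len=0.1640
  (v1,v5,v2) [-+-] → (1.40599, 0.396, 0.41)–(1.14224, 0.396, 0.146244)  len=0.3730
  (v2,v5,v6) [-++] → (1.14224, 0.396, 0.146244)–(0.995941, 0.396, 0)  len=0.2069
  (v2,v6,v3) [-+-] → (0.995941, 0.396, 0)–(1.20799, 0.396, -0.212048)  len=0.2999
  (v3,v6,v7) [-++] → (1.20799, 0.396, -0.212048)–(1.40599, 0.396, -0.41)  len=0.2800
  (v3,v7,v0) [-+-] → (1.40599, 0.396, -0.41)–(1.66975, 0.396, -0.146244)  len=0.3730
  (v0,v7,v4) [-++] → (1.66975, 0.396, -0.146244)–(1.81598, 0.396, 0)  len=0.2068
  (v12,v16,v13) [+-+] → (-1.81598, 0.396, 0)–(-1.66975, 0.396, 0.146244)  len=0.2068
  (v13,v16,v17) [+--] → (-1.66975, 0.396, 0.146244)–(-1.40599, 0.396, 0.41)  len=0.3730
  (v13,v17,v14) [+-+] → (-1.40599, 0.396, 0.41)–(-1.20799, 0.396, 0.212048)  len=0.2800
  (v14,v17,v18) [+--] → (-1.20799, 0.396, 0.212048)–(-0.995941, 0.396, 0)  len=0.2999
  (v14,v18,v15) [+-+] → (-0.995941, 0.396, 0)–(-1.14224, 0.396, -0.146244)  len=0.2069
  (v15,v18,v19) [+--] → (-1.14224, 0.396, -0.146244)–(-1.40599, 0.396, -0.41)  len=0.3730
  (v15,v19,v12) [+-+] → (-1.40599, 0.396, -0.41)–(-1.52195, 0.396, -0.294037)  len=0.1640
  (v12,v19,v16) [+--] → (-1.52195, 0.396, -0.294037)–(-1.81598, 0.396, 0)  len=0.4158

Chained into 2 loop(s):
  loop 1: 8 segments, perimeter = 2.3194
  loop 2: 8 segments, perimeter = 2.3194
Total perimeter = 4.639

loops=2 perimeter=4.639


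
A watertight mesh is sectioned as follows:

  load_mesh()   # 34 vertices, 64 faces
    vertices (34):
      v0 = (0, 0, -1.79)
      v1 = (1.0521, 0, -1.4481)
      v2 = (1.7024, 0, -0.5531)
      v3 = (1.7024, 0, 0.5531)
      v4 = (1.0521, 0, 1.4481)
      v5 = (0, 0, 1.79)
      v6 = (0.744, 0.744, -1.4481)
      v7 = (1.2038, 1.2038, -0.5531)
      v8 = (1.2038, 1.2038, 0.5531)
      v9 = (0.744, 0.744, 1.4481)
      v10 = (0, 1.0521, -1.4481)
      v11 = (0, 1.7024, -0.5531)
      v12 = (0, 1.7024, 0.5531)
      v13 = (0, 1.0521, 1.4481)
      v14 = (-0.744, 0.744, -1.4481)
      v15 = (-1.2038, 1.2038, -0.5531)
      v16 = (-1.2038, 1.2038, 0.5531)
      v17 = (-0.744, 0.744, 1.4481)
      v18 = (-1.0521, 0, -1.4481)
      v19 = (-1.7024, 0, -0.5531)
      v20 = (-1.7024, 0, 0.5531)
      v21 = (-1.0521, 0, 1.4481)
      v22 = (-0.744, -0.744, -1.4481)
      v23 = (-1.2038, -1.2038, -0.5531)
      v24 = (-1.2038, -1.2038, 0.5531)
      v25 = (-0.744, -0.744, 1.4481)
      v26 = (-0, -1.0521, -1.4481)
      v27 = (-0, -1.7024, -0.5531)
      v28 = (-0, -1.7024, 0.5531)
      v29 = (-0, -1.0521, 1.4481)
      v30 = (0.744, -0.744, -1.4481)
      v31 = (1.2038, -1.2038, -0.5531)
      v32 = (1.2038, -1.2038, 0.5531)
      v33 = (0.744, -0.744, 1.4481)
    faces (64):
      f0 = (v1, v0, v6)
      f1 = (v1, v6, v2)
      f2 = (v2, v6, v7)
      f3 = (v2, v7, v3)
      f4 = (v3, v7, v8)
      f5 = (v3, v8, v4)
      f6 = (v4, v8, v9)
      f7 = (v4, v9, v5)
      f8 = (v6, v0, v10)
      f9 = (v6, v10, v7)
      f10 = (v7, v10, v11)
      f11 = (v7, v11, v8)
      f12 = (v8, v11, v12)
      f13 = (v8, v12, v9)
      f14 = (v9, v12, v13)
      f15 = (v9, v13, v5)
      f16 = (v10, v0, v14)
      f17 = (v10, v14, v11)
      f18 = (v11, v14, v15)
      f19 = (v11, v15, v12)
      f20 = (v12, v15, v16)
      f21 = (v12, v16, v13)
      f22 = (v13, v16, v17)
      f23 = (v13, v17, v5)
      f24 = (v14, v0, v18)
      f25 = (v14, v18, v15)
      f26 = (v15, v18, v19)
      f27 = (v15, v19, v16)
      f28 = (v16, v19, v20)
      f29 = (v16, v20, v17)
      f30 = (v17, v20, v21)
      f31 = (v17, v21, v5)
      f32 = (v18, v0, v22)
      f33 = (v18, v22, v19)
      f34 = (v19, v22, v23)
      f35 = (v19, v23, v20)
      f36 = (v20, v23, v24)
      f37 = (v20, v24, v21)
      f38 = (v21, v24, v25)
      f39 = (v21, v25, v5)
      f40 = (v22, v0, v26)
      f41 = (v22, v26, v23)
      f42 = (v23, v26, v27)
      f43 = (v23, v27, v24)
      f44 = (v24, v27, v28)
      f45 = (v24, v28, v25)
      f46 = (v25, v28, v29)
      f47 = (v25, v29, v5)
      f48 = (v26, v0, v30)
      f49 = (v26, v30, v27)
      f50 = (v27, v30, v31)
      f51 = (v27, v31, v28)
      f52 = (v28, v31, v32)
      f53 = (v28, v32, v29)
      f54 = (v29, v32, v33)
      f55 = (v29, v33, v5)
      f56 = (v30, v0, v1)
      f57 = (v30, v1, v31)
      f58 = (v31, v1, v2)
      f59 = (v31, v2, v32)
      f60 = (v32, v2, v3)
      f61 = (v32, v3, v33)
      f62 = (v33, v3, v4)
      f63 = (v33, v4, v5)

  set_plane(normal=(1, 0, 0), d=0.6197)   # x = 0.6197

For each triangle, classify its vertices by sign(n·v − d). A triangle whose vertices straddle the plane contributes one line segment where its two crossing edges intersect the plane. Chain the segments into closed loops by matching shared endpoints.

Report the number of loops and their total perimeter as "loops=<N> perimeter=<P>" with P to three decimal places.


loops=1 perimeter=9.878

Straddling triangles (20 of 64):
  (v1,v0,v6) [+-+] → (0.6197, 0, -1.58862)–(0.6197, 0.6197, -1.50522)  len=0.6253
  (v4,v9,v5) [++-] → (0.6197, 0.6197, 1.50522)–(0.6197, 0, 1.58862)  len=0.6253
  (v6,v0,v10) [+--] → (0.6197, 0.6197, -1.50522)–(0.6197, 0.795474, -1.4481)  len=0.1848
  (v6,v10,v7) [+-+] → (0.6197, 0.795474, -1.4481)–(0.6197, 1.13019, -0.987366)  len=0.5695
  (v7,v10,v11) [+--] → (0.6197, 1.13019, -0.987366)–(0.6197, 1.44573, -0.5531)  len=0.5368
  (v7,v11,v8) [+-+] → (0.6197, 1.44573, -0.5531)–(0.6197, 1.44573, 0.0163568)  len=0.5695
  (v8,v11,v12) [+--] → (0.6197, 1.44573, 0.0163568)–(0.6197, 1.44573, 0.5531)  len=0.5367
  (v8,v12,v9) [+-+] → (0.6197, 1.44573, 0.5531)–(0.6197, 0.90412, 1.29857)  len=0.9214
  (v9,v12,v13) [+--] → (0.6197, 0.90412, 1.29857)–(0.6197, 0.795474, 1.4481)  len=0.1848
  (v9,v13,v5) [+--] → (0.6197, 0.795474, 1.4481)–(0.6197, 0.6197, 1.50522)  len=0.1848
  (v26,v0,v30) [--+] → (0.6197, -0.6197, -1.50522)–(0.6197, -0.795474, -1.4481)  len=0.1848
  (v26,v30,v27) [-+-] → (0.6197, -0.795474, -1.4481)–(0.6197, -0.90412, -1.29857)  len=0.1848
  (v27,v30,v31) [-++] → (0.6197, -0.90412, -1.29857)–(0.6197, -1.44573, -0.5531)  len=0.9214
  (v27,v31,v28) [-+-] → (0.6197, -1.44573, -0.5531)–(0.6197, -1.44573, -0.0163568)  len=0.5367
  (v28,v31,v32) [-++] → (0.6197, -1.44573, -0.0163568)–(0.6197, -1.44573, 0.5531)  len=0.5695
  (v28,v32,v29) [-+-] → (0.6197, -1.44573, 0.5531)–(0.6197, -1.13019, 0.987366)  len=0.5368
  (v29,v32,v33) [-++] → (0.6197, -1.13019, 0.987366)–(0.6197, -0.795474, 1.4481)  len=0.5695
  (v29,v33,v5) [-+-] → (0.6197, -0.795474, 1.4481)–(0.6197, -0.6197, 1.50522)  len=0.1848
  (v30,v0,v1) [+-+] → (0.6197, -0.6197, -1.50522)–(0.6197, 0, -1.58862)  len=0.6253
  (v33,v4,v5) [++-] → (0.6197, 0, 1.58862)–(0.6197, -0.6197, 1.50522)  len=0.6253

Chained into 1 loop(s):
  loop 1: 20 segments, perimeter = 9.8780
Total perimeter = 9.878
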